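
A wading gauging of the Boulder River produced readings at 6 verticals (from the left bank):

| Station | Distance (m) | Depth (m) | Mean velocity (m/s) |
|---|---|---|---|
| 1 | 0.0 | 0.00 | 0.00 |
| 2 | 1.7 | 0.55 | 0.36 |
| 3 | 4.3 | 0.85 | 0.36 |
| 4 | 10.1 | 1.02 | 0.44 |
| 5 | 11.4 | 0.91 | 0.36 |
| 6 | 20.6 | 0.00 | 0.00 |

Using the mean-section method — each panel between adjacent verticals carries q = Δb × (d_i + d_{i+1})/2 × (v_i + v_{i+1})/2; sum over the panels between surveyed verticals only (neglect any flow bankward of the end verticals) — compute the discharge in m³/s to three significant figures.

Panel 1-2: Δb = 1.7 m, d̄ = (0.00+0.55)/2 = 0.275, v̄ = (0.00+0.36)/2 = 0.18 → q = 1.7×0.275×0.18 = 0.08415 m³/s
Panel 2-3: Δb = 2.6 m, d̄ = (0.55+0.85)/2 = 0.7, v̄ = (0.36+0.36)/2 = 0.36 → q = 2.6×0.7×0.36 = 0.6552 m³/s
Panel 3-4: Δb = 5.8 m, d̄ = (0.85+1.02)/2 = 0.935, v̄ = (0.36+0.44)/2 = 0.4 → q = 5.8×0.935×0.4 = 2.169 m³/s
Panel 4-5: Δb = 1.3 m, d̄ = (1.02+0.91)/2 = 0.965, v̄ = (0.44+0.36)/2 = 0.4 → q = 1.3×0.965×0.4 = 0.5018 m³/s
Panel 5-6: Δb = 9.2 m, d̄ = (0.91+0.00)/2 = 0.455, v̄ = (0.36+0.00)/2 = 0.18 → q = 9.2×0.455×0.18 = 0.7535 m³/s
Q = Σ q = 4.164 m³/s

4.16 m³/s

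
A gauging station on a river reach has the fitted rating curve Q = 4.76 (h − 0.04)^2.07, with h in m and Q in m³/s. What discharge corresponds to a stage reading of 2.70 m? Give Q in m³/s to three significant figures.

Q = 4.76 × (2.70 − 0.04)^2.07 = 4.76 × 2.66^2.07 = 36.07 m³/s

36.1 m³/s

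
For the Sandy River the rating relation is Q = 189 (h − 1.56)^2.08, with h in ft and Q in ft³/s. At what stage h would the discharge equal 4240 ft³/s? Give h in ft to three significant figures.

h − h₀ = (Q/C)^(1/b) = (4240/189)^(1/2.08) = 4.461 ft
h = 1.56 + 4.461 = 6.021 ft

6.02 ft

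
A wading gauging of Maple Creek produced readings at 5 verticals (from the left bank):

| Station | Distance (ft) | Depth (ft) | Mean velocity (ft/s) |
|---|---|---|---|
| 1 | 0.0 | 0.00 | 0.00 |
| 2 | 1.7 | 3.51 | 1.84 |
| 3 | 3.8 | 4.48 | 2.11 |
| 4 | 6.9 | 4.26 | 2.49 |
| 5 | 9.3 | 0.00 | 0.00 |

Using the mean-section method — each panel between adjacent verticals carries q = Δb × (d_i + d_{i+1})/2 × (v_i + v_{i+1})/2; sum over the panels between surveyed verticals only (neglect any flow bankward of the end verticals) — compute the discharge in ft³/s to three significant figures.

56.8 ft³/s

Panel 1-2: Δb = 1.7 ft, d̄ = (0.00+3.51)/2 = 1.755, v̄ = (0.00+1.84)/2 = 0.92 → q = 1.7×1.755×0.92 = 2.745 ft³/s
Panel 2-3: Δb = 2.1 ft, d̄ = (3.51+4.48)/2 = 3.995, v̄ = (1.84+2.11)/2 = 1.975 → q = 2.1×3.995×1.975 = 16.57 ft³/s
Panel 3-4: Δb = 3.1 ft, d̄ = (4.48+4.26)/2 = 4.37, v̄ = (2.11+2.49)/2 = 2.3 → q = 3.1×4.37×2.3 = 31.16 ft³/s
Panel 4-5: Δb = 2.4 ft, d̄ = (4.26+0.00)/2 = 2.13, v̄ = (2.49+0.00)/2 = 1.245 → q = 2.4×2.13×1.245 = 6.364 ft³/s
Q = Σ q = 56.84 ft³/s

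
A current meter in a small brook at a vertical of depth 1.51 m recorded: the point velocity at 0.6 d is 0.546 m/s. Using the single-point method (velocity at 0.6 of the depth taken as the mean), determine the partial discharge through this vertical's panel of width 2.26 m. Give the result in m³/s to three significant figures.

1.86 m³/s

v̄ = v₀.₆ = 0.546 m/s
q = v̄ × d × w = 0.5460 × 1.51 × 2.26 = 1.863 m³/s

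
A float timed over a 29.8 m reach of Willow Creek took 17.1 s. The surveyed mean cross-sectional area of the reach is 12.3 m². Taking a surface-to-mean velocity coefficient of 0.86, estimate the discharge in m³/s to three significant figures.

18.4 m³/s

v_surface = L / t̄ = 29.8 / 17.1 = 1.743 m/s
v_mean = 0.86 × 1.743 = 1.499 m/s
Q = A × v_mean = 12.3 × 1.499 = 18.43 m³/s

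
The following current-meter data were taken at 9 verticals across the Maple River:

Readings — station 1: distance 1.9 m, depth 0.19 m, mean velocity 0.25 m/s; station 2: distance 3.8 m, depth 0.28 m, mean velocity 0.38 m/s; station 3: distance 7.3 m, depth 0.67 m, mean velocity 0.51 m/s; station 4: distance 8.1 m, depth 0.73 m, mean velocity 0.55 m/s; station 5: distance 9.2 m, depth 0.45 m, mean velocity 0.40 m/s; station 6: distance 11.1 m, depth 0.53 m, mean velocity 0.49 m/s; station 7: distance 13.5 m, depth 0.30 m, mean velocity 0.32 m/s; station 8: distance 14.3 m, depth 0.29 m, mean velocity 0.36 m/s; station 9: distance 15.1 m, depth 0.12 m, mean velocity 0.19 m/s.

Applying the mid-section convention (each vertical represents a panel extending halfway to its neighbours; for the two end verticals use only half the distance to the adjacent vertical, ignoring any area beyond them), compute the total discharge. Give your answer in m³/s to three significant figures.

2.52 m³/s

w_1 = (3.8 − 1.9)/2 = 0.95 m; q_1 = 0.25 × 0.19 × 0.95 = 0.04513 m³/s
w_2 = (7.3 − 1.9)/2 = 2.7 m; q_2 = 0.38 × 0.28 × 2.7 = 0.2873 m³/s
w_3 = (8.1 − 3.8)/2 = 2.15 m; q_3 = 0.51 × 0.67 × 2.15 = 0.7347 m³/s
w_4 = (9.2 − 7.3)/2 = 0.95 m; q_4 = 0.55 × 0.73 × 0.95 = 0.3814 m³/s
w_5 = (11.1 − 8.1)/2 = 1.5 m; q_5 = 0.40 × 0.45 × 1.5 = 0.2700 m³/s
w_6 = (13.5 − 9.2)/2 = 2.15 m; q_6 = 0.49 × 0.53 × 2.15 = 0.5584 m³/s
w_7 = (14.3 − 11.1)/2 = 1.6 m; q_7 = 0.32 × 0.30 × 1.6 = 0.1536 m³/s
w_8 = (15.1 − 13.5)/2 = 0.8 m; q_8 = 0.36 × 0.29 × 0.8 = 0.08352 m³/s
w_9 = (15.1 − 14.3)/2 = 0.4 m; q_9 = 0.19 × 0.12 × 0.4 = 0.009120 m³/s
Q = Σ qᵢ = 2.523 m³/s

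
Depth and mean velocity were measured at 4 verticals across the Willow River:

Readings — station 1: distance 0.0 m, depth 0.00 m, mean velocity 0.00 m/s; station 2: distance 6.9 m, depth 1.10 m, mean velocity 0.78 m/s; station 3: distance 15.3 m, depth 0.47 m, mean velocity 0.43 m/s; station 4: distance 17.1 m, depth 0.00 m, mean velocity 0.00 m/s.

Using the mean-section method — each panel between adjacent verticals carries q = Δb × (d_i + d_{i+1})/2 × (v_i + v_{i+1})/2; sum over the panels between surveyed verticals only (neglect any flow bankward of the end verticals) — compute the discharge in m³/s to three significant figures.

Panel 1-2: Δb = 6.9 m, d̄ = (0.00+1.10)/2 = 0.55, v̄ = (0.00+0.78)/2 = 0.39 → q = 6.9×0.55×0.39 = 1.480 m³/s
Panel 2-3: Δb = 8.4 m, d̄ = (1.10+0.47)/2 = 0.785, v̄ = (0.78+0.43)/2 = 0.605 → q = 8.4×0.785×0.605 = 3.989 m³/s
Panel 3-4: Δb = 1.8 m, d̄ = (0.47+0.00)/2 = 0.235, v̄ = (0.43+0.00)/2 = 0.215 → q = 1.8×0.235×0.215 = 0.09095 m³/s
Q = Σ q = 5.560 m³/s

5.56 m³/s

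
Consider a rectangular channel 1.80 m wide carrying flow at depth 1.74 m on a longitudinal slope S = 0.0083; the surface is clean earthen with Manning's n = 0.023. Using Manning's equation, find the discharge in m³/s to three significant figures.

8.76 m³/s

A = b·y = 1.80 × 1.74 = 3.132 m²
P = b + 2y = 1.80 + 2×1.74 = 5.280 m
R = A/P = 3.132/5.280 = 0.5932 m
Q = (1/n)·A·R^(2/3)·S^(1/2) = (1/0.023) × 3.132 × 0.5932^(2/3) × 0.0083^(1/2) = 8.758 m³/s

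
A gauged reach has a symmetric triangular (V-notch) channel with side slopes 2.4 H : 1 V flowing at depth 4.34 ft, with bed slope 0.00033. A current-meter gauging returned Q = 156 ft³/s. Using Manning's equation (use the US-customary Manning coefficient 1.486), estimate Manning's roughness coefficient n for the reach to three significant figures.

0.0124

A = z·y² = 2.4×4.34² = 45.21 ft²
P = 2y√(1+z²) = 2×4.34×√(1+2.4²) = 22.57 ft
R = A/P = 45.21/22.57 = 2.003 ft
n = (1.486/Q)·A·R^(2/3)·S^(1/2) = (1.486/156) × 45.21 × 1.589 × 0.01817 = 0.01243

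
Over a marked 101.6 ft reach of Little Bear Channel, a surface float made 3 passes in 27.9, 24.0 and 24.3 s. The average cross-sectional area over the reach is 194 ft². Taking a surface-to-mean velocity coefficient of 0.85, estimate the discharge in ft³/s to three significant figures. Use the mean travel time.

t̄ = (27.9 + 24.0 + 24.3) / 3 = 25.4 s
v_surface = L / t̄ = 101.6 / 25.4 = 4.000 ft/s
v_mean = 0.85 × 4.000 = 3.400 ft/s
Q = A × v_mean = 194 × 3.400 = 659.6 ft³/s

660 ft³/s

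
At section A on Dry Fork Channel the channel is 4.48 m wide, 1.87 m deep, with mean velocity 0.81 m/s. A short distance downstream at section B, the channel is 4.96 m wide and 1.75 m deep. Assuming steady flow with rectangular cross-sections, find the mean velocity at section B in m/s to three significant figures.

Q = A₁V₁ = (4.48×1.87) × 0.81 = 6.786 m³/s
A₂ = 4.96 × 1.75 = 8.680 m²
V₂ = Q/A₂ = 6.786/8.680 = 0.7818 m/s

0.782 m/s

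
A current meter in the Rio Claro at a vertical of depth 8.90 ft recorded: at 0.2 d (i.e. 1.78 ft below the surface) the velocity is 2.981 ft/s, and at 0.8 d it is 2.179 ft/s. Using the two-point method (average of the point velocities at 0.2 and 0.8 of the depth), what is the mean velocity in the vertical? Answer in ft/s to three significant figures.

2.58 ft/s

v̄ = (2.981 + 2.179) / 2 = 2.580 ft/s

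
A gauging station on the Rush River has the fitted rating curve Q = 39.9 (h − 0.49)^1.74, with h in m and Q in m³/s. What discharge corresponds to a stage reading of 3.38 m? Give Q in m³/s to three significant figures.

Q = 39.9 × (3.38 − 0.49)^1.74 = 39.9 × 2.89^1.74 = 252.9 m³/s

253 m³/s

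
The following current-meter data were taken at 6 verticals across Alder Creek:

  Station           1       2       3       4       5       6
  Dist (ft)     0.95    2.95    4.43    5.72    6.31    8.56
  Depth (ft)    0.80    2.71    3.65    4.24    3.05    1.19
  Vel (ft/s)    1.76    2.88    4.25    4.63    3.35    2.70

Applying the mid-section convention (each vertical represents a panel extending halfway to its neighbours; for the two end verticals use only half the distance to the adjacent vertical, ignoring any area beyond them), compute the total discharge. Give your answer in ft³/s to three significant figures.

73.0 ft³/s

w_1 = (2.95 − 0.95)/2 = 1 ft; q_1 = 1.76 × 0.80 × 1 = 1.408 ft³/s
w_2 = (4.43 − 0.95)/2 = 1.74 ft; q_2 = 2.88 × 2.71 × 1.74 = 13.58 ft³/s
w_3 = (5.72 − 2.95)/2 = 1.385 ft; q_3 = 4.25 × 3.65 × 1.385 = 21.48 ft³/s
w_4 = (6.31 − 4.43)/2 = 0.94 ft; q_4 = 4.63 × 4.24 × 0.94 = 18.45 ft³/s
w_5 = (8.56 − 5.72)/2 = 1.42 ft; q_5 = 3.35 × 3.05 × 1.42 = 14.51 ft³/s
w_6 = (8.56 − 6.31)/2 = 1.125 ft; q_6 = 2.70 × 1.19 × 1.125 = 3.615 ft³/s
Q = Σ qᵢ = 73.05 ft³/s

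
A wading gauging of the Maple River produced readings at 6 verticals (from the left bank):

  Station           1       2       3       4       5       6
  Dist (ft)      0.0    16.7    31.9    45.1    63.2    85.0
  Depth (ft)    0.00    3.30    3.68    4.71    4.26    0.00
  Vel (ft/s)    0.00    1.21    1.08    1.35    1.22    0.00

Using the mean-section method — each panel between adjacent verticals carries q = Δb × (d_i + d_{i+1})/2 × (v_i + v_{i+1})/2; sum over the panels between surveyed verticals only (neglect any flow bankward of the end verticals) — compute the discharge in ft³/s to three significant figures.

277 ft³/s

Panel 1-2: Δb = 16.7 ft, d̄ = (0.00+3.30)/2 = 1.65, v̄ = (0.00+1.21)/2 = 0.605 → q = 16.7×1.65×0.605 = 16.67 ft³/s
Panel 2-3: Δb = 15.2 ft, d̄ = (3.30+3.68)/2 = 3.49, v̄ = (1.21+1.08)/2 = 1.145 → q = 15.2×3.49×1.145 = 60.74 ft³/s
Panel 3-4: Δb = 13.2 ft, d̄ = (3.68+4.71)/2 = 4.195, v̄ = (1.08+1.35)/2 = 1.215 → q = 13.2×4.195×1.215 = 67.28 ft³/s
Panel 4-5: Δb = 18.1 ft, d̄ = (4.71+4.26)/2 = 4.485, v̄ = (1.35+1.22)/2 = 1.285 → q = 18.1×4.485×1.285 = 104.3 ft³/s
Panel 5-6: Δb = 21.8 ft, d̄ = (4.26+0.00)/2 = 2.13, v̄ = (1.22+0.00)/2 = 0.61 → q = 21.8×2.13×0.61 = 28.32 ft³/s
Q = Σ q = 277.3 ft³/s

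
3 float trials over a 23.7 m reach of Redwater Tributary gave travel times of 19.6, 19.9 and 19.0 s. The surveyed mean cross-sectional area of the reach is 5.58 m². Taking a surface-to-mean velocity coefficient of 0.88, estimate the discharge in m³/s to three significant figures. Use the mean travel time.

t̄ = (19.6 + 19.9 + 19.0) / 3 = 19.5 s
v_surface = L / t̄ = 23.7 / 19.5 = 1.215 m/s
v_mean = 0.88 × 1.215 = 1.070 m/s
Q = A × v_mean = 5.58 × 1.070 = 5.968 m³/s

5.97 m³/s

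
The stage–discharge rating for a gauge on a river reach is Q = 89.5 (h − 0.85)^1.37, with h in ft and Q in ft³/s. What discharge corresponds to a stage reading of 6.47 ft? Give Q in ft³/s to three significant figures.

Q = 89.5 × (6.47 − 0.85)^1.37 = 89.5 × 5.62^1.37 = 952.7 ft³/s

953 ft³/s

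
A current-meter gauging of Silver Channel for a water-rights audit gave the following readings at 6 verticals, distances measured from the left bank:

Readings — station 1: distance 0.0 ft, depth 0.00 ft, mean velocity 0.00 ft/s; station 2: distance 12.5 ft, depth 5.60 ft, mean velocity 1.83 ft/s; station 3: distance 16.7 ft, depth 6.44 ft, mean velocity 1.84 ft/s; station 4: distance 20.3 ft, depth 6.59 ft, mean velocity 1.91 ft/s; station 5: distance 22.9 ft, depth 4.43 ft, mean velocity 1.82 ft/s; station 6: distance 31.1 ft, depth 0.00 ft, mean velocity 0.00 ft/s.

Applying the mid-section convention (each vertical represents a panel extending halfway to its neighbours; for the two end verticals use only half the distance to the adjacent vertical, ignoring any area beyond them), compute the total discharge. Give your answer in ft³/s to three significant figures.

214 ft³/s

w_2 = (16.7 − 0.0)/2 = 8.35 ft; q_2 = 1.83 × 5.60 × 8.35 = 85.57 ft³/s
w_3 = (20.3 − 12.5)/2 = 3.9 ft; q_3 = 1.84 × 6.44 × 3.9 = 46.21 ft³/s
w_4 = (22.9 − 16.7)/2 = 3.1 ft; q_4 = 1.91 × 6.59 × 3.1 = 39.02 ft³/s
w_5 = (31.1 − 20.3)/2 = 5.4 ft; q_5 = 1.82 × 4.43 × 5.4 = 43.54 ft³/s
Stations 1, 6 contribute zero (depth or velocity is 0).
Q = Σ qᵢ = 214.3 ft³/s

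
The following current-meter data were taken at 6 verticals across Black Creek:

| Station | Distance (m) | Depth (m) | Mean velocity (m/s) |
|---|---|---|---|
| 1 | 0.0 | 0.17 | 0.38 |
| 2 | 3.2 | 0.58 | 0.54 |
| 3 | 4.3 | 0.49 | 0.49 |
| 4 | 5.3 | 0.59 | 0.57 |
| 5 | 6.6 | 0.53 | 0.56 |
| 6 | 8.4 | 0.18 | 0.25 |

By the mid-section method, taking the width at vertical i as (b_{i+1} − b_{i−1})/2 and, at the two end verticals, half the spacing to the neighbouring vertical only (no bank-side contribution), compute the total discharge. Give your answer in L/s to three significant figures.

1920 L/s

w_1 = (3.2 − 0.0)/2 = 1.6 m; q_1 = 0.38 × 0.17 × 1.6 = 0.1034 m³/s
w_2 = (4.3 − 0.0)/2 = 2.15 m; q_2 = 0.54 × 0.58 × 2.15 = 0.6734 m³/s
w_3 = (5.3 − 3.2)/2 = 1.05 m; q_3 = 0.49 × 0.49 × 1.05 = 0.2521 m³/s
w_4 = (6.6 − 4.3)/2 = 1.15 m; q_4 = 0.57 × 0.59 × 1.15 = 0.3867 m³/s
w_5 = (8.4 − 5.3)/2 = 1.55 m; q_5 = 0.56 × 0.53 × 1.55 = 0.4600 m³/s
w_6 = (8.4 − 6.6)/2 = 0.9 m; q_6 = 0.25 × 0.18 × 0.9 = 0.04050 m³/s
Q = Σ qᵢ = 1.916 m³/s
= 1.916 × 1000 = 1916 L/s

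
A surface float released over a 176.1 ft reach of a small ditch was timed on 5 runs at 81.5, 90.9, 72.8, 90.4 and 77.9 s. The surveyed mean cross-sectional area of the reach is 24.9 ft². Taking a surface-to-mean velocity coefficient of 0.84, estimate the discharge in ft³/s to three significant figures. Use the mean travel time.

t̄ = (81.5 + 90.9 + 72.8 + 90.4 + 77.9) / 5 = 82.7 s
v_surface = L / t̄ = 176.1 / 82.7 = 2.129 ft/s
v_mean = 0.84 × 2.129 = 1.789 ft/s
Q = A × v_mean = 24.9 × 1.789 = 44.54 ft³/s

44.5 ft³/s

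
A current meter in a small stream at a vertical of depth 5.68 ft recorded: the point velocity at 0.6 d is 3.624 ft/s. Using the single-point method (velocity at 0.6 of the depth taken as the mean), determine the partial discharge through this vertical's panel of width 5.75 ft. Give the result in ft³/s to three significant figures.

118 ft³/s

v̄ = v₀.₆ = 3.624 ft/s
q = v̄ × d × w = 3.624 × 5.68 × 5.75 = 118.4 ft³/s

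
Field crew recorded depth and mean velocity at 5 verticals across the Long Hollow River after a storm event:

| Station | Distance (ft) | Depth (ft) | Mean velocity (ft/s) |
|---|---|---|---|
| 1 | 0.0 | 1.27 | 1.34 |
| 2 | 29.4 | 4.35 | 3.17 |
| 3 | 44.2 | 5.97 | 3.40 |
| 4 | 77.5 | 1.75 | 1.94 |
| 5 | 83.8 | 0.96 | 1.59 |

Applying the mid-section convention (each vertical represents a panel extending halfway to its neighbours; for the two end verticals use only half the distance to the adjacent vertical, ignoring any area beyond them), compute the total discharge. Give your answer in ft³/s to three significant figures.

890 ft³/s

w_1 = (29.4 − 0.0)/2 = 14.7 ft; q_1 = 1.34 × 1.27 × 14.7 = 25.02 ft³/s
w_2 = (44.2 − 0.0)/2 = 22.1 ft; q_2 = 3.17 × 4.35 × 22.1 = 304.7 ft³/s
w_3 = (77.5 − 29.4)/2 = 24.05 ft; q_3 = 3.40 × 5.97 × 24.05 = 488.2 ft³/s
w_4 = (83.8 − 44.2)/2 = 19.8 ft; q_4 = 1.94 × 1.75 × 19.8 = 67.22 ft³/s
w_5 = (83.8 − 77.5)/2 = 3.15 ft; q_5 = 1.59 × 0.96 × 3.15 = 4.808 ft³/s
Q = Σ qᵢ = 890.0 ft³/s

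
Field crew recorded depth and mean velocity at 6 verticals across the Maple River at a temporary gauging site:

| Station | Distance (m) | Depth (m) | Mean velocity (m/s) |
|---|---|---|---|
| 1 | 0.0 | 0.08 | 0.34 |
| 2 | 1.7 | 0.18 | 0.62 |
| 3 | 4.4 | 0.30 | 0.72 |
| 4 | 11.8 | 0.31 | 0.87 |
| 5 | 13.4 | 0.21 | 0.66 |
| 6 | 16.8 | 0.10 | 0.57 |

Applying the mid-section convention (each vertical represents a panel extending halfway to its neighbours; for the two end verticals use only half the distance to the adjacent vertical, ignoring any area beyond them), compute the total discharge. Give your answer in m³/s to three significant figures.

3.02 m³/s

w_1 = (1.7 − 0.0)/2 = 0.85 m; q_1 = 0.34 × 0.08 × 0.85 = 0.02312 m³/s
w_2 = (4.4 − 0.0)/2 = 2.2 m; q_2 = 0.62 × 0.18 × 2.2 = 0.2455 m³/s
w_3 = (11.8 − 1.7)/2 = 5.05 m; q_3 = 0.72 × 0.30 × 5.05 = 1.091 m³/s
w_4 = (13.4 − 4.4)/2 = 4.5 m; q_4 = 0.87 × 0.31 × 4.5 = 1.214 m³/s
w_5 = (16.8 − 11.8)/2 = 2.5 m; q_5 = 0.66 × 0.21 × 2.5 = 0.3465 m³/s
w_6 = (16.8 − 13.4)/2 = 1.7 m; q_6 = 0.57 × 0.10 × 1.7 = 0.09690 m³/s
Q = Σ qᵢ = 3.016 m³/s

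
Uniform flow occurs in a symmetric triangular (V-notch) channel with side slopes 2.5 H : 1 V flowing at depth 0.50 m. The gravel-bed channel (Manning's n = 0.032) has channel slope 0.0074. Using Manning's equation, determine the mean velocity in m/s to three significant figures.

1.02 m/s

A = z·y² = 2.5×0.50² = 0.6250 m²
P = 2y√(1+z²) = 2×0.50×√(1+2.5²) = 2.693 m
R = A/P = 0.6250/2.693 = 0.2321 m
Q = (1/n)·A·R^(2/3)·S^(1/2) = (1/0.032) × 0.6250 × 0.2321^(2/3) × 0.0074^(1/2) = 0.6346 m³/s
V = Q/A = 0.6346/0.6250 = 1.015 m/s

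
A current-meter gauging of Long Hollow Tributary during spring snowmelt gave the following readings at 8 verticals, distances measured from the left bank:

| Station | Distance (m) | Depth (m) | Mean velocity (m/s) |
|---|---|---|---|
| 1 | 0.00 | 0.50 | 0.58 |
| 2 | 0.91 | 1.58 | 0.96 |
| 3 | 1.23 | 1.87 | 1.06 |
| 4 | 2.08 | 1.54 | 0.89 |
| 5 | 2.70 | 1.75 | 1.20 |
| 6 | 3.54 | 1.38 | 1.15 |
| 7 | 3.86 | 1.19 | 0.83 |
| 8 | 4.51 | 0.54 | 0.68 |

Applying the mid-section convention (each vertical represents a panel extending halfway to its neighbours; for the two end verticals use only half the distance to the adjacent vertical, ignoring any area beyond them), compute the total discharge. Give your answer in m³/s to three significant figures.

w_1 = (0.91 − 0.00)/2 = 0.455 m; q_1 = 0.58 × 0.50 × 0.455 = 0.1320 m³/s
w_2 = (1.23 − 0.00)/2 = 0.615 m; q_2 = 0.96 × 1.58 × 0.615 = 0.9328 m³/s
w_3 = (2.08 − 0.91)/2 = 0.585 m; q_3 = 1.06 × 1.87 × 0.585 = 1.160 m³/s
w_4 = (2.70 − 1.23)/2 = 0.735 m; q_4 = 0.89 × 1.54 × 0.735 = 1.007 m³/s
w_5 = (3.54 − 2.08)/2 = 0.73 m; q_5 = 1.20 × 1.75 × 0.73 = 1.533 m³/s
w_6 = (3.86 − 2.70)/2 = 0.58 m; q_6 = 1.15 × 1.38 × 0.58 = 0.9205 m³/s
w_7 = (4.51 − 3.54)/2 = 0.485 m; q_7 = 0.83 × 1.19 × 0.485 = 0.4790 m³/s
w_8 = (4.51 − 3.86)/2 = 0.325 m; q_8 = 0.68 × 0.54 × 0.325 = 0.1193 m³/s
Q = Σ qᵢ = 6.284 m³/s

6.28 m³/s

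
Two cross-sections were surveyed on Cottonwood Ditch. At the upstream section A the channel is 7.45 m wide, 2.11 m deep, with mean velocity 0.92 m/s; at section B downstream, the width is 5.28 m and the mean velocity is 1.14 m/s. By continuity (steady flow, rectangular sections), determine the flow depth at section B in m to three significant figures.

Q = A₁V₁ = (7.45×2.11) × 0.92 = 14.46 m³/s
d₂ = Q/(b₂ V₂) = 14.46/(5.28×1.14) = 2.403 m

2.40 m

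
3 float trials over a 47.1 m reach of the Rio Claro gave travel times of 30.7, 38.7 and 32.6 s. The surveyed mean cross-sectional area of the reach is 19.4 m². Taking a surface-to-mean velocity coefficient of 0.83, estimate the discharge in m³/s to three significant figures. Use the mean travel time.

t̄ = (30.7 + 38.7 + 32.6) / 3 = 34 s
v_surface = L / t̄ = 47.1 / 34 = 1.385 m/s
v_mean = 0.83 × 1.385 = 1.150 m/s
Q = A × v_mean = 19.4 × 1.150 = 22.31 m³/s

22.3 m³/s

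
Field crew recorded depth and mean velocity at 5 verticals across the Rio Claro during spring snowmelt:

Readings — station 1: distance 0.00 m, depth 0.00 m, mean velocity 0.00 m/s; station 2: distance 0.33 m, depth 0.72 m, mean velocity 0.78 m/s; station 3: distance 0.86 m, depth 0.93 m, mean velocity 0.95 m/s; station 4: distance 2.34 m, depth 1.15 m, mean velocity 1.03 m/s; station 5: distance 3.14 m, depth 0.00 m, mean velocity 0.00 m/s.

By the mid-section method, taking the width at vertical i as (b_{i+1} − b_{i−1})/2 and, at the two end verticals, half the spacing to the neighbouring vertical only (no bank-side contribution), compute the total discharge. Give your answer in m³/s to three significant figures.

w_2 = (0.86 − 0.00)/2 = 0.43 m; q_2 = 0.78 × 0.72 × 0.43 = 0.2415 m³/s
w_3 = (2.34 − 0.33)/2 = 1.005 m; q_3 = 0.95 × 0.93 × 1.005 = 0.8879 m³/s
w_4 = (3.14 − 0.86)/2 = 1.14 m; q_4 = 1.03 × 1.15 × 1.14 = 1.350 m³/s
Stations 1, 5 contribute zero (depth or velocity is 0).
Q = Σ qᵢ = 2.480 m³/s

2.48 m³/s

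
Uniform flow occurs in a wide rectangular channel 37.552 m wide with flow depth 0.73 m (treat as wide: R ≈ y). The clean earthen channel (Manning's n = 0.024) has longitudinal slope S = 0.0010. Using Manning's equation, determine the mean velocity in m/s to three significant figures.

1.07 m/s

A = b·y = 37.552 × 0.73 = 27.41 m²
Wide channel: R ≈ y = 0.73 m
Q = (1/n)·A·R^(2/3)·S^(1/2) = (1/0.024) × 27.41 × 0.7300^(2/3) × 0.0010^(1/2) = 29.28 m³/s
V = Q/A = 29.28/27.41 = 1.068 m/s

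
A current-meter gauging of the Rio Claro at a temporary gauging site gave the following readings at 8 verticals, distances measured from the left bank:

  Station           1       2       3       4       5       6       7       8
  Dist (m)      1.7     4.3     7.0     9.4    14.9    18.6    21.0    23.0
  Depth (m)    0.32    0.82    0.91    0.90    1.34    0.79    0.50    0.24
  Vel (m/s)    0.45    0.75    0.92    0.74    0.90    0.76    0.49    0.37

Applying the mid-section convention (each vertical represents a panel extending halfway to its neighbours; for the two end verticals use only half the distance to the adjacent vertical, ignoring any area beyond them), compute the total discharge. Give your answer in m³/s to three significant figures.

14.6 m³/s

w_1 = (4.3 − 1.7)/2 = 1.3 m; q_1 = 0.45 × 0.32 × 1.3 = 0.1872 m³/s
w_2 = (7.0 − 1.7)/2 = 2.65 m; q_2 = 0.75 × 0.82 × 2.65 = 1.630 m³/s
w_3 = (9.4 − 4.3)/2 = 2.55 m; q_3 = 0.92 × 0.91 × 2.55 = 2.135 m³/s
w_4 = (14.9 − 7.0)/2 = 3.95 m; q_4 = 0.74 × 0.90 × 3.95 = 2.631 m³/s
w_5 = (18.6 − 9.4)/2 = 4.6 m; q_5 = 0.90 × 1.34 × 4.6 = 5.548 m³/s
w_6 = (21.0 − 14.9)/2 = 3.05 m; q_6 = 0.76 × 0.79 × 3.05 = 1.831 m³/s
w_7 = (23.0 − 18.6)/2 = 2.2 m; q_7 = 0.49 × 0.50 × 2.2 = 0.5390 m³/s
w_8 = (23.0 − 21.0)/2 = 1 m; q_8 = 0.37 × 0.24 × 1 = 0.08880 m³/s
Q = Σ qᵢ = 14.59 m³/s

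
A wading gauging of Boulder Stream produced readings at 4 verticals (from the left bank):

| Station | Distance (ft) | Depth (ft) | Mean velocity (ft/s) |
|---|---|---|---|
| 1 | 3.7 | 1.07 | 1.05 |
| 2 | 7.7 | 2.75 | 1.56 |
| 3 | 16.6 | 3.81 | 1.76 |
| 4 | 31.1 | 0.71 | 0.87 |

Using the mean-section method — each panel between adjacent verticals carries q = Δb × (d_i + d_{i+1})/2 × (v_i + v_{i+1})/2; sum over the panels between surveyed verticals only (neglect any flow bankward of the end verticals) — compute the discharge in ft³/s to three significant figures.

102 ft³/s

Panel 1-2: Δb = 4 ft, d̄ = (1.07+2.75)/2 = 1.91, v̄ = (1.05+1.56)/2 = 1.305 → q = 4×1.91×1.305 = 9.970 ft³/s
Panel 2-3: Δb = 8.9 ft, d̄ = (2.75+3.81)/2 = 3.28, v̄ = (1.56+1.76)/2 = 1.66 → q = 8.9×3.28×1.66 = 48.46 ft³/s
Panel 3-4: Δb = 14.5 ft, d̄ = (3.81+0.71)/2 = 2.26, v̄ = (1.76+0.87)/2 = 1.315 → q = 14.5×2.26×1.315 = 43.09 ft³/s
Q = Σ q = 101.5 ft³/s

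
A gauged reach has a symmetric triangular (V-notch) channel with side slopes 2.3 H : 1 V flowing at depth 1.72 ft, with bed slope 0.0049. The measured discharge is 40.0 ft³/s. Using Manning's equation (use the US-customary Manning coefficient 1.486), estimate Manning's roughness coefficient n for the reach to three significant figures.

0.0151

A = z·y² = 2.3×1.72² = 6.804 ft²
P = 2y√(1+z²) = 2×1.72×√(1+2.3²) = 8.627 ft
R = A/P = 6.804/8.627 = 0.7887 ft
n = (1.486/Q)·A·R^(2/3)·S^(1/2) = (1.486/40.0) × 6.804 × 0.8536 × 0.07000 = 0.01510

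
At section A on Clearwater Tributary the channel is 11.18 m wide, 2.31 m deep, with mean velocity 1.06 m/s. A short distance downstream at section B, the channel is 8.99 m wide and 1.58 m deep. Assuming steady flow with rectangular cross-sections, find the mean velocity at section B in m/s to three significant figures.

Q = A₁V₁ = (11.18×2.31) × 1.06 = 27.38 m³/s
A₂ = 8.99 × 1.58 = 14.20 m²
V₂ = Q/A₂ = 27.38/14.20 = 1.927 m/s

1.93 m/s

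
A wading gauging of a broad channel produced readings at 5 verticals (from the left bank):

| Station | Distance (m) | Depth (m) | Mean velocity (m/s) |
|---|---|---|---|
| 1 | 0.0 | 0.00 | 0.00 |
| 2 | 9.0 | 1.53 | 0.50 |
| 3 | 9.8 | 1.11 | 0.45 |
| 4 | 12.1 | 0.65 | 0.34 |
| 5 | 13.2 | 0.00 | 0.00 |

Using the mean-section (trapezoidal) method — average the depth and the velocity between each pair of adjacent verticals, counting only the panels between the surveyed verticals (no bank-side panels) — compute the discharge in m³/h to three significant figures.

Panel 1-2: Δb = 9 m, d̄ = (0.00+1.53)/2 = 0.765, v̄ = (0.00+0.50)/2 = 0.25 → q = 9×0.765×0.25 = 1.721 m³/s
Panel 2-3: Δb = 0.8 m, d̄ = (1.53+1.11)/2 = 1.32, v̄ = (0.50+0.45)/2 = 0.475 → q = 0.8×1.32×0.475 = 0.5016 m³/s
Panel 3-4: Δb = 2.3 m, d̄ = (1.11+0.65)/2 = 0.88, v̄ = (0.45+0.34)/2 = 0.395 → q = 2.3×0.88×0.395 = 0.7995 m³/s
Panel 4-5: Δb = 1.1 m, d̄ = (0.65+0.00)/2 = 0.325, v̄ = (0.34+0.00)/2 = 0.17 → q = 1.1×0.325×0.17 = 0.06078 m³/s
Q = Σ q = 3.083 m³/s
= 3.083 × 3600 = 11100 m³/h

11100 m³/h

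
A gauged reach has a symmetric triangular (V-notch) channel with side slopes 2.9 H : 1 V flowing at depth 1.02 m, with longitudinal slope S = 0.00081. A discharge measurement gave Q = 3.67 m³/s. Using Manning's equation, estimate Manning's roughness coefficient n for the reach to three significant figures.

A = z·y² = 2.9×1.02² = 3.017 m²
P = 2y√(1+z²) = 2×1.02×√(1+2.9²) = 6.258 m
R = A/P = 3.017/6.258 = 0.4821 m
n = (1/Q)·A·R^(2/3)·S^(1/2) = (1/3.67) × 3.017 × 0.6149 × 0.02846 = 0.01439

0.0144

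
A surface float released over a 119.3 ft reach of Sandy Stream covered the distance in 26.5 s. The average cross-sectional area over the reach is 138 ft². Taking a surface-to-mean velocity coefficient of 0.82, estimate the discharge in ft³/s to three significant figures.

v_surface = L / t̄ = 119.3 / 26.5 = 4.502 ft/s
v_mean = 0.82 × 4.502 = 3.692 ft/s
Q = A × v_mean = 138 × 3.692 = 509.4 ft³/s

509 ft³/s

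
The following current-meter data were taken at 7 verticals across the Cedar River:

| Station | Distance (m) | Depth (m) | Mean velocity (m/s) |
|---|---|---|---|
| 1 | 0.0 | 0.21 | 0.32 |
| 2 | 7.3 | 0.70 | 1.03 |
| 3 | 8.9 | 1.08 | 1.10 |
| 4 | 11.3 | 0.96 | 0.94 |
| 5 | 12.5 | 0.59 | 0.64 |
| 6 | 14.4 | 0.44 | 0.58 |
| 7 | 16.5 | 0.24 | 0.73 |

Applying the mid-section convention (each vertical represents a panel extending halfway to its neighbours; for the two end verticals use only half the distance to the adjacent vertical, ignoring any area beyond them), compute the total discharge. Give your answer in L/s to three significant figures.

8730 L/s

w_1 = (7.3 − 0.0)/2 = 3.65 m; q_1 = 0.32 × 0.21 × 3.65 = 0.2453 m³/s
w_2 = (8.9 − 0.0)/2 = 4.45 m; q_2 = 1.03 × 0.70 × 4.45 = 3.208 m³/s
w_3 = (11.3 − 7.3)/2 = 2 m; q_3 = 1.10 × 1.08 × 2 = 2.376 m³/s
w_4 = (12.5 − 8.9)/2 = 1.8 m; q_4 = 0.94 × 0.96 × 1.8 = 1.624 m³/s
w_5 = (14.4 − 11.3)/2 = 1.55 m; q_5 = 0.64 × 0.59 × 1.55 = 0.5853 m³/s
w_6 = (16.5 − 12.5)/2 = 2 m; q_6 = 0.58 × 0.44 × 2 = 0.5104 m³/s
w_7 = (16.5 − 14.4)/2 = 1.05 m; q_7 = 0.73 × 0.24 × 1.05 = 0.1840 m³/s
Q = Σ qᵢ = 8.734 m³/s
= 8.734 × 1000 = 8734 L/s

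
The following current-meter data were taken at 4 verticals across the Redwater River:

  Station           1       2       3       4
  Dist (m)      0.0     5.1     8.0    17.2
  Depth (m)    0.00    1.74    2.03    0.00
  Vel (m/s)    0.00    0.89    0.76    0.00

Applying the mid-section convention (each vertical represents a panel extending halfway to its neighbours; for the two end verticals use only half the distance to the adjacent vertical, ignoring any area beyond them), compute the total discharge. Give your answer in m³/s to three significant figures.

15.5 m³/s

w_2 = (8.0 − 0.0)/2 = 4 m; q_2 = 0.89 × 1.74 × 4 = 6.194 m³/s
w_3 = (17.2 − 5.1)/2 = 6.05 m; q_3 = 0.76 × 2.03 × 6.05 = 9.334 m³/s
Stations 1, 4 contribute zero (depth or velocity is 0).
Q = Σ qᵢ = 15.53 m³/s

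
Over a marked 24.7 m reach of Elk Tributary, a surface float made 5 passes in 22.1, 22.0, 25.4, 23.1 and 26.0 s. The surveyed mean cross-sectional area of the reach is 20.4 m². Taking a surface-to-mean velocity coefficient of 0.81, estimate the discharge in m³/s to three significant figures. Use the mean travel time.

17.2 m³/s

t̄ = (22.1 + 22.0 + 25.4 + 23.1 + 26.0) / 5 = 23.72 s
v_surface = L / t̄ = 24.7 / 23.72 = 1.041 m/s
v_mean = 0.81 × 1.041 = 0.8435 m/s
Q = A × v_mean = 20.4 × 0.8435 = 17.21 m³/s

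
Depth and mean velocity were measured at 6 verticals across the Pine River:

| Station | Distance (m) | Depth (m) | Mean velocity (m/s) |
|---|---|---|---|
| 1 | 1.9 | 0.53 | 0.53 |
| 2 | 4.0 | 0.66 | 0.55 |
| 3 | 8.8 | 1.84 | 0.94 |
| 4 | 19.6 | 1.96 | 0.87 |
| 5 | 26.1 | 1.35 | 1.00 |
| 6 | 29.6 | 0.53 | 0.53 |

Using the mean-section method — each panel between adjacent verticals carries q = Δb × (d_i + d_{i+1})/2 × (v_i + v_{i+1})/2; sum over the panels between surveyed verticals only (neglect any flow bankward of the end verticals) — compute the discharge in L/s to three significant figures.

Panel 1-2: Δb = 2.1 m, d̄ = (0.53+0.66)/2 = 0.595, v̄ = (0.53+0.55)/2 = 0.54 → q = 2.1×0.595×0.54 = 0.6747 m³/s
Panel 2-3: Δb = 4.8 m, d̄ = (0.66+1.84)/2 = 1.25, v̄ = (0.55+0.94)/2 = 0.745 → q = 4.8×1.25×0.745 = 4.470 m³/s
Panel 3-4: Δb = 10.8 m, d̄ = (1.84+1.96)/2 = 1.9, v̄ = (0.94+0.87)/2 = 0.905 → q = 10.8×1.9×0.905 = 18.57 m³/s
Panel 4-5: Δb = 6.5 m, d̄ = (1.96+1.35)/2 = 1.655, v̄ = (0.87+1.00)/2 = 0.935 → q = 6.5×1.655×0.935 = 10.06 m³/s
Panel 5-6: Δb = 3.5 m, d̄ = (1.35+0.53)/2 = 0.94, v̄ = (1.00+0.53)/2 = 0.765 → q = 3.5×0.94×0.765 = 2.517 m³/s
Q = Σ q = 36.29 m³/s
= 36.29 × 1000 = 36290 L/s

36300 L/s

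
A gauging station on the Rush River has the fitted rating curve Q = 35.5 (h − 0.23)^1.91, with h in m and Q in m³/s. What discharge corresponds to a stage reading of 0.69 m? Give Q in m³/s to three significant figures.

8.06 m³/s

Q = 35.5 × (0.69 − 0.23)^1.91 = 35.5 × 0.46^1.91 = 8.056 m³/s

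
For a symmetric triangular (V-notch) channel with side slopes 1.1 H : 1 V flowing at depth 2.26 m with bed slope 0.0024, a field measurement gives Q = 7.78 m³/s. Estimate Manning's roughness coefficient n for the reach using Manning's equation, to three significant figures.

0.0314

A = z·y² = 1.1×2.26² = 5.618 m²
P = 2y√(1+z²) = 2×2.26×√(1+1.1²) = 6.719 m
R = A/P = 5.618/6.719 = 0.8361 m
n = (1/Q)·A·R^(2/3)·S^(1/2) = (1/7.78) × 5.618 × 0.8875 × 0.04899 = 0.03140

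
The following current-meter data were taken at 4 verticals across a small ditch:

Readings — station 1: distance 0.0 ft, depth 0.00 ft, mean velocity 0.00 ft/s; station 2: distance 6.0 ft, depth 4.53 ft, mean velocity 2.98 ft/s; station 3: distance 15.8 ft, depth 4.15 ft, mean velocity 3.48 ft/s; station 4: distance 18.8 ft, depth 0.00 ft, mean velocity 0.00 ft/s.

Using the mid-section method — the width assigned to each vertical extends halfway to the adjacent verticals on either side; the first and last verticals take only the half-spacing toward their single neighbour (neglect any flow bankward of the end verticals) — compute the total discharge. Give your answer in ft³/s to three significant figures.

199 ft³/s

w_2 = (15.8 − 0.0)/2 = 7.9 ft; q_2 = 2.98 × 4.53 × 7.9 = 106.6 ft³/s
w_3 = (18.8 − 6.0)/2 = 6.4 ft; q_3 = 3.48 × 4.15 × 6.4 = 92.43 ft³/s
Stations 1, 4 contribute zero (depth or velocity is 0).
Q = Σ qᵢ = 199.1 ft³/s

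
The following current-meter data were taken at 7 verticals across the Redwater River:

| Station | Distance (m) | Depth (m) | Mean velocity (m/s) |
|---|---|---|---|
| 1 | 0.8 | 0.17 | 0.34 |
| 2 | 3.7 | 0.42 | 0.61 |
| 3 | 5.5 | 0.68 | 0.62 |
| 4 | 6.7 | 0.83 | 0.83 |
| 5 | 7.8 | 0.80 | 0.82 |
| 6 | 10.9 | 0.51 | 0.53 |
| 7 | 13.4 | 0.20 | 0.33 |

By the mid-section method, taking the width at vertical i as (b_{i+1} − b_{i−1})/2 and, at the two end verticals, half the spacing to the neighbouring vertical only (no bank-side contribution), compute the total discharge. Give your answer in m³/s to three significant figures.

4.33 m³/s

w_1 = (3.7 − 0.8)/2 = 1.45 m; q_1 = 0.34 × 0.17 × 1.45 = 0.08381 m³/s
w_2 = (5.5 − 0.8)/2 = 2.35 m; q_2 = 0.61 × 0.42 × 2.35 = 0.6021 m³/s
w_3 = (6.7 − 3.7)/2 = 1.5 m; q_3 = 0.62 × 0.68 × 1.5 = 0.6324 m³/s
w_4 = (7.8 − 5.5)/2 = 1.15 m; q_4 = 0.83 × 0.83 × 1.15 = 0.7922 m³/s
w_5 = (10.9 − 6.7)/2 = 2.1 m; q_5 = 0.82 × 0.80 × 2.1 = 1.378 m³/s
w_6 = (13.4 − 7.8)/2 = 2.8 m; q_6 = 0.53 × 0.51 × 2.8 = 0.7568 m³/s
w_7 = (13.4 − 10.9)/2 = 1.25 m; q_7 = 0.33 × 0.20 × 1.25 = 0.08250 m³/s
Q = Σ qᵢ = 4.327 m³/s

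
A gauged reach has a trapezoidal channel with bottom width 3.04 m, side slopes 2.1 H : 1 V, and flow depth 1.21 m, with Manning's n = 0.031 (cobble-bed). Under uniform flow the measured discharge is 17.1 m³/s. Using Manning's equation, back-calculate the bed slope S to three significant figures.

0.00860

A = (b + z·y)·y = (3.04 + 2.1×1.21)×1.21 = 6.753 m²
P = b + 2y√(1+z²) = 3.04 + 2×1.21×√(1+2.1²) = 8.669 m
R = A/P = 6.753/8.669 = 0.7790 m
S = (Q·n / (1·A·R^(2/3)))² = (17.1×0.031 / (1×6.753×0.8466))² = 0.008597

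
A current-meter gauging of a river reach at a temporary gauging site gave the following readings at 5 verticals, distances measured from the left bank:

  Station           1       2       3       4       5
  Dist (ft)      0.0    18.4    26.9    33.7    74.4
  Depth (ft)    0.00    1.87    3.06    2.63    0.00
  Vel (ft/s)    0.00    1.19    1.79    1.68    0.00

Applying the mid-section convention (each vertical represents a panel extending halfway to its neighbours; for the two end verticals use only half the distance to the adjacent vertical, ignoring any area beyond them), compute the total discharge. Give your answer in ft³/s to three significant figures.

w_2 = (26.9 − 0.0)/2 = 13.45 ft; q_2 = 1.19 × 1.87 × 13.45 = 29.93 ft³/s
w_3 = (33.7 − 18.4)/2 = 7.65 ft; q_3 = 1.79 × 3.06 × 7.65 = 41.90 ft³/s
w_4 = (74.4 − 26.9)/2 = 23.75 ft; q_4 = 1.68 × 2.63 × 23.75 = 104.9 ft³/s
Stations 1, 5 contribute zero (depth or velocity is 0).
Q = Σ qᵢ = 176.8 ft³/s

177 ft³/s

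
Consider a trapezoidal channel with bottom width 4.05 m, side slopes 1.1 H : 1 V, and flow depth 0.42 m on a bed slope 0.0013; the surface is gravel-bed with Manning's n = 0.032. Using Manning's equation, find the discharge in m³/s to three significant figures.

A = (b + z·y)·y = (4.05 + 1.1×0.42)×0.42 = 1.895 m²
P = b + 2y√(1+z²) = 4.05 + 2×0.42×√(1+1.1²) = 5.299 m
R = A/P = 1.895/5.299 = 0.3576 m
Q = (1/n)·A·R^(2/3)·S^(1/2) = (1/0.032) × 1.895 × 0.3576^(2/3) × 0.0013^(1/2) = 1.076 m³/s

1.08 m³/s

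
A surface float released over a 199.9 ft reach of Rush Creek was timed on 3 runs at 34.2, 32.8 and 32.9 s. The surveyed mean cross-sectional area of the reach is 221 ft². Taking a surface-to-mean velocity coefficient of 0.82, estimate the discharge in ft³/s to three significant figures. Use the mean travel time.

t̄ = (34.2 + 32.8 + 32.9) / 3 = 33.3 s
v_surface = L / t̄ = 199.9 / 33.3 = 6.003 ft/s
v_mean = 0.82 × 6.003 = 4.922 ft/s
Q = A × v_mean = 221 × 4.922 = 1088 ft³/s

1090 ft³/s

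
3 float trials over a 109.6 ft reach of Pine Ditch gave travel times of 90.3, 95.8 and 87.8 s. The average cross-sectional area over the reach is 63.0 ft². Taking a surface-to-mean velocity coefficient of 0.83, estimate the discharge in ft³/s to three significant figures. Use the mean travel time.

62.8 ft³/s

t̄ = (90.3 + 95.8 + 87.8) / 3 = 91.3 s
v_surface = L / t̄ = 109.6 / 91.3 = 1.200 ft/s
v_mean = 0.83 × 1.200 = 0.9964 ft/s
Q = A × v_mean = 63.0 × 0.9964 = 62.77 ft³/s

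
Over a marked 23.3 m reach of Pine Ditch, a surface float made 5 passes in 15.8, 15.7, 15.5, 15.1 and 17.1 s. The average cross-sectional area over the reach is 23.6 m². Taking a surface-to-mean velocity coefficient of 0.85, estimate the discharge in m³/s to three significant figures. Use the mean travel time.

t̄ = (15.8 + 15.7 + 15.5 + 15.1 + 17.1) / 5 = 15.84 s
v_surface = L / t̄ = 23.3 / 15.84 = 1.471 m/s
v_mean = 0.85 × 1.471 = 1.250 m/s
Q = A × v_mean = 23.6 × 1.250 = 29.51 m³/s

29.5 m³/s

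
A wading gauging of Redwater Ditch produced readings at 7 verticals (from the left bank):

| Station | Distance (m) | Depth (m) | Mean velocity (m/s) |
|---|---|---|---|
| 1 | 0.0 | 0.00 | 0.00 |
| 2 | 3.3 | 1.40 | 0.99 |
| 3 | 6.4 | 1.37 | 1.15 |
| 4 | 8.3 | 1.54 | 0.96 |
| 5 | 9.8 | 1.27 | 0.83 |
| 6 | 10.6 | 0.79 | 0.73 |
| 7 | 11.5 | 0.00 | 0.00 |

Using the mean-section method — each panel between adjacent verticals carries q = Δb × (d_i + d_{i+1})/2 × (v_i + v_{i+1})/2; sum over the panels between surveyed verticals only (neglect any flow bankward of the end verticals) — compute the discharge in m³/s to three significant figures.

Panel 1-2: Δb = 3.3 m, d̄ = (0.00+1.40)/2 = 0.7, v̄ = (0.00+0.99)/2 = 0.495 → q = 3.3×0.7×0.495 = 1.143 m³/s
Panel 2-3: Δb = 3.1 m, d̄ = (1.40+1.37)/2 = 1.385, v̄ = (0.99+1.15)/2 = 1.07 → q = 3.1×1.385×1.07 = 4.594 m³/s
Panel 3-4: Δb = 1.9 m, d̄ = (1.37+1.54)/2 = 1.455, v̄ = (1.15+0.96)/2 = 1.055 → q = 1.9×1.455×1.055 = 2.917 m³/s
Panel 4-5: Δb = 1.5 m, d̄ = (1.54+1.27)/2 = 1.405, v̄ = (0.96+0.83)/2 = 0.895 → q = 1.5×1.405×0.895 = 1.886 m³/s
Panel 5-6: Δb = 0.8 m, d̄ = (1.27+0.79)/2 = 1.03, v̄ = (0.83+0.73)/2 = 0.78 → q = 0.8×1.03×0.78 = 0.6427 m³/s
Panel 6-7: Δb = 0.9 m, d̄ = (0.79+0.00)/2 = 0.395, v̄ = (0.73+0.00)/2 = 0.365 → q = 0.9×0.395×0.365 = 0.1298 m³/s
Q = Σ q = 11.31 m³/s

11.3 m³/s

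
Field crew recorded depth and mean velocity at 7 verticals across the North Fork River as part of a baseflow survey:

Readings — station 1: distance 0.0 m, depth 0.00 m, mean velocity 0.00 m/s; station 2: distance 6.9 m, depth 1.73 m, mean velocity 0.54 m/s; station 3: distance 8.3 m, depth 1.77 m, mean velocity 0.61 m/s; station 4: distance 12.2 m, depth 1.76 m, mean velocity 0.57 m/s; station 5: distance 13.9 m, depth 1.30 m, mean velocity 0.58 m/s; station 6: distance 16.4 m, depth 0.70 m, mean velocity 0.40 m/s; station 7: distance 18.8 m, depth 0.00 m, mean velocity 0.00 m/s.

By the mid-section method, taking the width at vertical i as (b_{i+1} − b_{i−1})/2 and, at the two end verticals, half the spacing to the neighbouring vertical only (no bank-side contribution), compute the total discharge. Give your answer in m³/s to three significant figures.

w_2 = (8.3 − 0.0)/2 = 4.15 m; q_2 = 0.54 × 1.73 × 4.15 = 3.877 m³/s
w_3 = (12.2 − 6.9)/2 = 2.65 m; q_3 = 0.61 × 1.77 × 2.65 = 2.861 m³/s
w_4 = (13.9 − 8.3)/2 = 2.8 m; q_4 = 0.57 × 1.76 × 2.8 = 2.809 m³/s
w_5 = (16.4 − 12.2)/2 = 2.1 m; q_5 = 0.58 × 1.30 × 2.1 = 1.583 m³/s
w_6 = (18.8 − 13.9)/2 = 2.45 m; q_6 = 0.40 × 0.70 × 2.45 = 0.6860 m³/s
Stations 1, 7 contribute zero (depth or velocity is 0).
Q = Σ qᵢ = 11.82 m³/s

11.8 m³/s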